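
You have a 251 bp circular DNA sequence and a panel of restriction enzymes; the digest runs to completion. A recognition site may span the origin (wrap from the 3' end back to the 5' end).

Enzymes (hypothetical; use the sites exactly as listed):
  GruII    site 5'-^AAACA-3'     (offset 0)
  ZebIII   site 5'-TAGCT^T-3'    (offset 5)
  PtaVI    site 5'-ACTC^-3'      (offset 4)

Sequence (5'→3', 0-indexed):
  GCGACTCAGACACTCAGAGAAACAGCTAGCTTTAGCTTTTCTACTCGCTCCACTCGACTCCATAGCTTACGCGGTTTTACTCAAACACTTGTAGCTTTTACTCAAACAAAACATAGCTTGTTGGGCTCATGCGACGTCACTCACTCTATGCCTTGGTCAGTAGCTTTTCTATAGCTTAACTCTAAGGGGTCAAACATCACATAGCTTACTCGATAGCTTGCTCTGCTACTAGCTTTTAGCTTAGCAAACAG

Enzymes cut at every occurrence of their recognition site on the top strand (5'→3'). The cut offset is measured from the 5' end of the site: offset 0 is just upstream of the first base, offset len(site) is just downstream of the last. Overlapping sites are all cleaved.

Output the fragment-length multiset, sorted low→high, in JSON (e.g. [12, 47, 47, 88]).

Per-enzyme occurrences:
  GruII AAACA/0: at [19, 82, 103, 108, 191, 245] ⇒ [19, 82, 103, 108, 191, 245]
  ZebIII TAGCTT/5: at [26, 32, 62, 91, 113, 160, 171, 201, 213, 229, 236] ⇒ [31, 37, 67, 96, 118, 165, 176, 206, 218, 234, 241]
  PtaVI ACTC/4: at [3, 11, 42, 51, 56, 78, 99, 138, 142, 178, 207] ⇒ [7, 15, 46, 55, 60, 82, 103, 142, 146, 182, 211]

All cut coordinates (distinct, sorted): [7, 15, 19, 31, 37, 46, 55, 60, 67, 82, 96, 103, 108, 118, 142, 146, 165, 176, 182, 191, 206, 211, 218, 234, 241, 245]

Fragment lengths:
  7→15: 8 bp
  15→19: 4 bp
  19→31: 12 bp
  31→37: 6 bp
  37→46: 9 bp
  46→55: 9 bp
  55→60: 5 bp
  60→67: 7 bp
  67→82: 15 bp
  82→96: 14 bp
  96→103: 7 bp
  103→108: 5 bp
  108→118: 10 bp
  118→142: 24 bp
  142→146: 4 bp
  146→165: 19 bp
  165→176: 11 bp
  176→182: 6 bp
  182→191: 9 bp
  191→206: 15 bp
  206→211: 5 bp
  211→218: 7 bp
  218→234: 16 bp
  234→241: 7 bp
  241→245: 4 bp
  245→7 (wrap): 251-245+7 = 13 bp

[4,4,4,5,5,5,6,6,7,7,7,7,8,9,9,9,10,11,12,13,14,15,15,16,19,24]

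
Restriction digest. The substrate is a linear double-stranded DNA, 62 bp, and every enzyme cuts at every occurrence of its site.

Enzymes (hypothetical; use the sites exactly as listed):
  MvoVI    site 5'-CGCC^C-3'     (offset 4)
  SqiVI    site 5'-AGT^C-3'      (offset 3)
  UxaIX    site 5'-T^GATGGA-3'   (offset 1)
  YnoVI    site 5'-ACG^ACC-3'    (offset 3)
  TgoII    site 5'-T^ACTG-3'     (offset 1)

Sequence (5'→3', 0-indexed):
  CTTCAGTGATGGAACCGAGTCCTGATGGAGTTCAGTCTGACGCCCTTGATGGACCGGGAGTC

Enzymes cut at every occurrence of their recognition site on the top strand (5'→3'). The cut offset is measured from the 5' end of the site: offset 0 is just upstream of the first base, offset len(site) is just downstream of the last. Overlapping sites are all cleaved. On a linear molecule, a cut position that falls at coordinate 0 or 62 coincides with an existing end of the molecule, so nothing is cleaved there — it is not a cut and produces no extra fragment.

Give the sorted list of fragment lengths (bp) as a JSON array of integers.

[1,3,3,7,8,13,13,14]

Per-enzyme occurrences:
  MvoVI (CGCCC, off=4): starts [40] → cuts [44]
  SqiVI (AGTC, off=3): starts [17, 33, 58] → cuts [20, 36, 61]
  UxaIX (TGATGGA, off=1): starts [6, 22, 46] → cuts [7, 23, 47]
  YnoVI (ACGACC, off=3): no sites
  TgoII (TACTG, off=1): no sites

All cut coordinates (distinct, sorted): [7, 20, 23, 36, 44, 47, 61]

Fragment lengths:
  [0,7): 7 bp
  [7,20): 13 bp
  [20,23): 3 bp
  [23,36): 13 bp
  [36,44): 8 bp
  [44,47): 3 bp
  [47,61): 14 bp
  [61,62): 1 bp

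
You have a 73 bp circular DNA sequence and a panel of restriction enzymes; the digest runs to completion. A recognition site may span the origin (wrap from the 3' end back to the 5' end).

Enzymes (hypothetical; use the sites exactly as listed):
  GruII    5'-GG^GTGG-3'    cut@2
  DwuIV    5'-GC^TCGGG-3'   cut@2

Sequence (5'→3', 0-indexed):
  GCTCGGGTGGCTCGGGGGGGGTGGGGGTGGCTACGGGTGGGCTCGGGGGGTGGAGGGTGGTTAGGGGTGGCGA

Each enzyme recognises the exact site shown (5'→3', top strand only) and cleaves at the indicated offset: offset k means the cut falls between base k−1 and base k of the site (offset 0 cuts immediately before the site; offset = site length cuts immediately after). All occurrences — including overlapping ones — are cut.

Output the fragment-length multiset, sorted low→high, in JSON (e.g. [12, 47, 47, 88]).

[4,5,6,6,7,7,9,9,10,10]

Per-enzyme occurrences:
  GruII GGGTGG/2: at [4, 18, 24, 34, 47, 54, 64] ⇒ [6, 20, 26, 36, 49, 56, 66]
  DwuIV GCTCGGG/2: at [0, 9, 40] ⇒ [2, 11, 42]

Pooled cuts: [2, 6, 11, 20, 26, 36, 42, 49, 56, 66]

Fragments:
  2→6: 4 bp
  6→11: 5 bp
  11→20: 9 bp
  20→26: 6 bp
  26→36: 10 bp
  36→42: 6 bp
  42→49: 7 bp
  49→56: 7 bp
  56→66: 10 bp
  66→2 (wrap): 73-66+2 = 9 bp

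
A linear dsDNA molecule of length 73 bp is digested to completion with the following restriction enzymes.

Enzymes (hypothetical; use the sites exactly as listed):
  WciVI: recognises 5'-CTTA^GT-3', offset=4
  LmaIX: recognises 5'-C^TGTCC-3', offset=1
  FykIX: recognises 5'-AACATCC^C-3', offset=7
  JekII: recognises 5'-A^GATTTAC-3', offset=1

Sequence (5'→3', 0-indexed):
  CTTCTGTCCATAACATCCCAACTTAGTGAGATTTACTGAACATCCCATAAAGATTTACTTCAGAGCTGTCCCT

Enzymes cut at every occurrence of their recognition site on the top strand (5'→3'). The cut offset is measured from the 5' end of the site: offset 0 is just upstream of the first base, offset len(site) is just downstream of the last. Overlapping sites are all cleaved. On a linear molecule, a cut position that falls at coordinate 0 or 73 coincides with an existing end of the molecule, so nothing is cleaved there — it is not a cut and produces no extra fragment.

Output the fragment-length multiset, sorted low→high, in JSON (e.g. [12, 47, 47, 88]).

Site scan:
  WciVI CTTAGT/4: at [21] ⇒ [25]
  LmaIX CTGTCC/1: at [3, 65] ⇒ [4, 66]
  FykIX AACATCCC/7: at [11, 38] ⇒ [18, 45]
  JekII AGATTTAC/1: at [28, 50] ⇒ [29, 51]

Pooled cuts: [4, 18, 25, 29, 45, 51, 66]

Fragments:
  [0,4): 4 bp
  [4,18): 14 bp
  [18,25): 7 bp
  [25,29): 4 bp
  [29,45): 16 bp
  [45,51): 6 bp
  [51,66): 15 bp
  [66,73): 7 bp

[4,4,6,7,7,14,15,16]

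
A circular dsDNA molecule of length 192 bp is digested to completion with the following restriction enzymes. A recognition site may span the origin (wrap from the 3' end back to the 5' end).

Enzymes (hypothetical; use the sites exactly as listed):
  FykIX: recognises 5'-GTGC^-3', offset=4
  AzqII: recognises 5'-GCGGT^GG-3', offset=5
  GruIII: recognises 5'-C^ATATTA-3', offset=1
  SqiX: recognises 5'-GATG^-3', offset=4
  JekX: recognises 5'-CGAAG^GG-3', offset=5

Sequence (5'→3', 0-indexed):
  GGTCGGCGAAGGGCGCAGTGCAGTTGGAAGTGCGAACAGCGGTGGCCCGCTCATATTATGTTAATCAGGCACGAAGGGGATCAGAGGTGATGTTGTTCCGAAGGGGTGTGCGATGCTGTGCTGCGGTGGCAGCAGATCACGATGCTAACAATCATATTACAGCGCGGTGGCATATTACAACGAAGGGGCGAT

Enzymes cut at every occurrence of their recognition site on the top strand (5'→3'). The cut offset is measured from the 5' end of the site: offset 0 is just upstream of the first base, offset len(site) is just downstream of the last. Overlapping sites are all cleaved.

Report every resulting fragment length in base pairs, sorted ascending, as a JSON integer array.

Site scan:
  FykIX (GTGC, off=4): starts [17, 29, 107, 117] → cuts [21, 33, 111, 121]
  AzqII (GCGGTGG, off=5): starts [38, 122, 163] → cuts [43, 127, 168]
  GruIII (CATATTA, off=1): starts [51, 152, 170] → cuts [52, 153, 171]
  SqiX (GATG, off=4): starts [88, 111, 140, 189] → cuts [1, 92, 115, 144]
  JekX (CGAAGGG, off=5): starts [6, 71, 98, 180] → cuts [11, 76, 103, 185]

All cut coordinates (distinct, sorted): [1, 11, 21, 33, 43, 52, 76, 92, 103, 111, 115, 121, 127, 144, 153, 168, 171, 185]

Fragment lengths:
  1→11: 10 bp
  11→21: 10 bp
  21→33: 12 bp
  33→43: 10 bp
  43→52: 9 bp
  52→76: 24 bp
  76→92: 16 bp
  92→103: 11 bp
  103→111: 8 bp
  111→115: 4 bp
  115→121: 6 bp
  121→127: 6 bp
  127→144: 17 bp
  144→153: 9 bp
  153→168: 15 bp
  168→171: 3 bp
  171→185: 14 bp
  185→1 (wrap): 192-185+1 = 8 bp

[3,4,6,6,8,8,9,9,10,10,10,11,12,14,15,16,17,24]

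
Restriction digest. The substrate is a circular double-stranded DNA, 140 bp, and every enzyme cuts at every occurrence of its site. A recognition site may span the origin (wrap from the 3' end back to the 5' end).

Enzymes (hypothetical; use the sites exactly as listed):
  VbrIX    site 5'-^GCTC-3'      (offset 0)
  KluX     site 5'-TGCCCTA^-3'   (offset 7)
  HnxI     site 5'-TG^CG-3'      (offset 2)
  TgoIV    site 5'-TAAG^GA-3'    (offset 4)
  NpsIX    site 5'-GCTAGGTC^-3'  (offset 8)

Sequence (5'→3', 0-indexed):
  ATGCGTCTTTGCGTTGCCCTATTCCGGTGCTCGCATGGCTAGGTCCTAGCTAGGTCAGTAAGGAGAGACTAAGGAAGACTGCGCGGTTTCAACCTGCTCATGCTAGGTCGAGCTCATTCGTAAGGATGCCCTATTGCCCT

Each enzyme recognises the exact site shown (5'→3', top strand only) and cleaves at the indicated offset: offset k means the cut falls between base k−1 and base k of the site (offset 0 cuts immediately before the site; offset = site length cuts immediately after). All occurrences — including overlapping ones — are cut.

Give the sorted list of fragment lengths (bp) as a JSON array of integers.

Per-enzyme occurrences:
  VbrIX GCTC/0: at [28, 95, 111] ⇒ [28, 95, 111]
  KluX TGCCCTA/7: at [14, 126, 134] ⇒ [1, 21, 133]
  HnxI TGCG/2: at [1, 9, 79] ⇒ [3, 11, 81]
  TgoIV TAAGGA/4: at [58, 69, 120] ⇒ [62, 73, 124]
  NpsIX GCTAGGTC/8: at [37, 48, 101] ⇒ [45, 56, 109]

All cut coordinates (distinct, sorted): [1, 3, 11, 21, 28, 45, 56, 62, 73, 81, 95, 109, 111, 124, 133]

Fragments:
  1→3: 2 bp
  3→11: 8 bp
  11→21: 10 bp
  21→28: 7 bp
  28→45: 17 bp
  45→56: 11 bp
  56→62: 6 bp
  62→73: 11 bp
  73→81: 8 bp
  81→95: 14 bp
  95→109: 14 bp
  109→111: 2 bp
  111→124: 13 bp
  124→133: 9 bp
  133→1 (wrap): 140-133+1 = 8 bp

[2,2,6,7,8,8,8,9,10,11,11,13,14,14,17]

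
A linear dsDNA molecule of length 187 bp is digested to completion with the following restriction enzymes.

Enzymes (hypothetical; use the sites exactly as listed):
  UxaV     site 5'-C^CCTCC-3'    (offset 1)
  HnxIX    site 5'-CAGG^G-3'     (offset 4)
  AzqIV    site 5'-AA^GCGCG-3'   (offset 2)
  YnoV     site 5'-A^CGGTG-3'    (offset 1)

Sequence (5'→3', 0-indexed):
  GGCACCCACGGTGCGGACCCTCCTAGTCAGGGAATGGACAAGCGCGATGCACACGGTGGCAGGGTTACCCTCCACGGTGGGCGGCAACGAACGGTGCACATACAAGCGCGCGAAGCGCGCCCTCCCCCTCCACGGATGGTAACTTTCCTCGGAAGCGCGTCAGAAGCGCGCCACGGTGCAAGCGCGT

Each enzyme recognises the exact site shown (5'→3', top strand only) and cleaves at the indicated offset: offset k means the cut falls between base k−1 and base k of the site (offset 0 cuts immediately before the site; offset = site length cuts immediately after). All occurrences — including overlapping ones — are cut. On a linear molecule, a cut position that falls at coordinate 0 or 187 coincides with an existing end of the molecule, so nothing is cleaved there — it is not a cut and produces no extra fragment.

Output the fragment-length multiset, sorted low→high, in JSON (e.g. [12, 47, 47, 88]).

[5,6,6,6,6,8,8,8,9,10,10,10,11,12,13,14,17,28]

Per-enzyme occurrences:
  UxaV CCCTCC/1: at [17, 67, 119, 125] ⇒ [18, 68, 120, 126]
  HnxIX CAGGG/4: at [27, 59] ⇒ [31, 63]
  AzqIV AAGCGCG/2: at [39, 103, 112, 152, 163, 179] ⇒ [41, 105, 114, 154, 165, 181]
  YnoV ACGGTG/1: at [7, 52, 73, 90, 172] ⇒ [8, 53, 74, 91, 173]

Pooled cuts: [8, 18, 31, 41, 53, 63, 68, 74, 91, 105, 114, 120, 126, 154, 165, 173, 181]

Fragment lengths:
  [0,8): 8 bp
  [8,18): 10 bp
  [18,31): 13 bp
  [31,41): 10 bp
  [41,53): 12 bp
  [53,63): 10 bp
  [63,68): 5 bp
  [68,74): 6 bp
  [74,91): 17 bp
  [91,105): 14 bp
  [105,114): 9 bp
  [114,120): 6 bp
  [120,126): 6 bp
  [126,154): 28 bp
  [154,165): 11 bp
  [165,173): 8 bp
  [173,181): 8 bp
  [181,187): 6 bp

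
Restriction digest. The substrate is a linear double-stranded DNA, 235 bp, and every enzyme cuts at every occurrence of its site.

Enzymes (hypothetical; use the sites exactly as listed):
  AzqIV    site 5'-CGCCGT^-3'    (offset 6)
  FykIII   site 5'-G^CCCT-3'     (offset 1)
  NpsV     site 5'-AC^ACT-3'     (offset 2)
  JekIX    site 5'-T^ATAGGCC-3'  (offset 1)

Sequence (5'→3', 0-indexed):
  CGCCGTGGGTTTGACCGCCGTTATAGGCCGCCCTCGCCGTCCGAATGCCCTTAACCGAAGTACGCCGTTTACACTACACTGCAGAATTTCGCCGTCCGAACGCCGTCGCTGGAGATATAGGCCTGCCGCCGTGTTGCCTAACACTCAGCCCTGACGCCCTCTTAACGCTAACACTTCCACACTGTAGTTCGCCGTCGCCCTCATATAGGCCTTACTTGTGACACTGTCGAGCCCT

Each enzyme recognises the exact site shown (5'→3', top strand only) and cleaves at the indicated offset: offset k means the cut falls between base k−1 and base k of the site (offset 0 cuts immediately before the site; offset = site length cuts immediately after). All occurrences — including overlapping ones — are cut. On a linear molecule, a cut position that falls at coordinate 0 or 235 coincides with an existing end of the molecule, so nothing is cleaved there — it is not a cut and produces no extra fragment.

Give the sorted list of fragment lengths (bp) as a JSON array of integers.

Per-enzyme occurrences:
  AzqIV (CGCCGT, off=6): starts [0, 15, 34, 62, 89, 100, 126, 189] → cuts [6, 21, 40, 68, 95, 106, 132, 195]
  FykIII (GCCCT, off=1): starts [29, 46, 147, 155, 196, 230] → cuts [30, 47, 148, 156, 197, 231]
  NpsV (ACACT, off=2): starts [70, 75, 140, 170, 178, 220] → cuts [72, 77, 142, 172, 180, 222]
  JekIX (TATAGGCC, off=1): starts [21, 115, 203] → cuts [22, 116, 204]

All cut coordinates (distinct, sorted): [6, 21, 22, 30, 40, 47, 68, 72, 77, 95, 106, 116, 132, 142, 148, 156, 172, 180, 195, 197, 204, 222, 231]

Fragment lengths:
  [0,6): 6 bp
  [6,21): 15 bp
  [21,22): 1 bp
  [22,30): 8 bp
  [30,40): 10 bp
  [40,47): 7 bp
  [47,68): 21 bp
  [68,72): 4 bp
  [72,77): 5 bp
  [77,95): 18 bp
  [95,106): 11 bp
  [106,116): 10 bp
  [116,132): 16 bp
  [132,142): 10 bp
  [142,148): 6 bp
  [148,156): 8 bp
  [156,172): 16 bp
  [172,180): 8 bp
  [180,195): 15 bp
  [195,197): 2 bp
  [197,204): 7 bp
  [204,222): 18 bp
  [222,231): 9 bp
  [231,235): 4 bp

[1,2,4,4,5,6,6,7,7,8,8,8,9,10,10,10,11,15,15,16,16,18,18,21]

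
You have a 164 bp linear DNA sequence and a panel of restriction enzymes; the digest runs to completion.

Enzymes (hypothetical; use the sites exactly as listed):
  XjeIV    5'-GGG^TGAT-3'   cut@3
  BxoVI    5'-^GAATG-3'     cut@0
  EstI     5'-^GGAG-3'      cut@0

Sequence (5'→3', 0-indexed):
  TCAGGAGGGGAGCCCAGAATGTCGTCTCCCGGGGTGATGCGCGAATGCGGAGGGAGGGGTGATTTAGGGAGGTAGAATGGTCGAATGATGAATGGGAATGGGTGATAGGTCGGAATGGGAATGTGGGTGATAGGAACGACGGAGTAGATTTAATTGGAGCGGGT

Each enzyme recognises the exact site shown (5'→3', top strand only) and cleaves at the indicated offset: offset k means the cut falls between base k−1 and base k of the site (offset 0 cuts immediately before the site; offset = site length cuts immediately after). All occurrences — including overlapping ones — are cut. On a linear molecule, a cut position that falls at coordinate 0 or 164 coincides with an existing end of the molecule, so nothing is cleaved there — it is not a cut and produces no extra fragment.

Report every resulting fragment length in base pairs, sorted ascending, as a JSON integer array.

[3,4,5,6,6,6,7,7,7,7,8,8,8,8,9,9,10,13,15,18]

Scan for sites:
  XjeIV (GGGTGAT, off=3): starts [31, 56, 99, 124] → cuts [34, 59, 102, 127]
  BxoVI (GAATG, off=0): starts [16, 42, 74, 82, 89, 95, 112, 118] → cuts [16, 42, 74, 82, 89, 95, 112, 118]
  EstI (GGAG, off=0): starts [3, 8, 48, 52, 67, 140, 155] → cuts [3, 8, 48, 52, 67, 140, 155]

All cut coordinates (distinct, sorted): [3, 8, 16, 34, 42, 48, 52, 59, 67, 74, 82, 89, 95, 102, 112, 118, 127, 140, 155]

Fragments:
  [0,3): 3 bp
  [3,8): 5 bp
  [8,16): 8 bp
  [16,34): 18 bp
  [34,42): 8 bp
  [42,48): 6 bp
  [48,52): 4 bp
  [52,59): 7 bp
  [59,67): 8 bp
  [67,74): 7 bp
  [74,82): 8 bp
  [82,89): 7 bp
  [89,95): 6 bp
  [95,102): 7 bp
  [102,112): 10 bp
  [112,118): 6 bp
  [118,127): 9 bp
  [127,140): 13 bp
  [140,155): 15 bp
  [155,164): 9 bp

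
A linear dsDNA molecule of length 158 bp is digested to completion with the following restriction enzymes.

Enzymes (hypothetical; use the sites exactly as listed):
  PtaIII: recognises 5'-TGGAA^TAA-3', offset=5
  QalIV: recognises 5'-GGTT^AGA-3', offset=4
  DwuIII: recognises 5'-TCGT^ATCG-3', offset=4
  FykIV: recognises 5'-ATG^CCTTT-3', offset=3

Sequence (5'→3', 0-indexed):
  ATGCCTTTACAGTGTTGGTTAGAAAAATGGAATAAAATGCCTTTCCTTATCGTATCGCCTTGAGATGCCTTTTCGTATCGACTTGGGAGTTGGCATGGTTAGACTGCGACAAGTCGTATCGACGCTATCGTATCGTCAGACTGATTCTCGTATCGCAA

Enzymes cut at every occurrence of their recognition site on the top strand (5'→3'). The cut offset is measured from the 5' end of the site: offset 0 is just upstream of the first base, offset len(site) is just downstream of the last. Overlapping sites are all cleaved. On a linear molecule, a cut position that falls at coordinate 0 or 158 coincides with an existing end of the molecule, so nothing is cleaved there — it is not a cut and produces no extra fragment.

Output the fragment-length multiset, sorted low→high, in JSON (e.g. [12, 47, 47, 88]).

[3,7,7,9,12,14,14,14,17,17,20,24]

Site scan:
  PtaIII (TGGAATAA, off=5): starts [27] → cuts [32]
  QalIV (GGTTAGA, off=4): starts [16, 96] → cuts [20, 100]
  DwuIII (TCGTATCG, off=4): starts [49, 72, 113, 127, 147] → cuts [53, 76, 117, 131, 151]
  FykIV (ATGCCTTT, off=3): starts [0, 36, 64] → cuts [3, 39, 67]

Pooled cuts: [3, 20, 32, 39, 53, 67, 76, 100, 117, 131, 151]

Fragment lengths:
  [0,3): 3 bp
  [3,20): 17 bp
  [20,32): 12 bp
  [32,39): 7 bp
  [39,53): 14 bp
  [53,67): 14 bp
  [67,76): 9 bp
  [76,100): 24 bp
  [100,117): 17 bp
  [117,131): 14 bp
  [131,151): 20 bp
  [151,158): 7 bp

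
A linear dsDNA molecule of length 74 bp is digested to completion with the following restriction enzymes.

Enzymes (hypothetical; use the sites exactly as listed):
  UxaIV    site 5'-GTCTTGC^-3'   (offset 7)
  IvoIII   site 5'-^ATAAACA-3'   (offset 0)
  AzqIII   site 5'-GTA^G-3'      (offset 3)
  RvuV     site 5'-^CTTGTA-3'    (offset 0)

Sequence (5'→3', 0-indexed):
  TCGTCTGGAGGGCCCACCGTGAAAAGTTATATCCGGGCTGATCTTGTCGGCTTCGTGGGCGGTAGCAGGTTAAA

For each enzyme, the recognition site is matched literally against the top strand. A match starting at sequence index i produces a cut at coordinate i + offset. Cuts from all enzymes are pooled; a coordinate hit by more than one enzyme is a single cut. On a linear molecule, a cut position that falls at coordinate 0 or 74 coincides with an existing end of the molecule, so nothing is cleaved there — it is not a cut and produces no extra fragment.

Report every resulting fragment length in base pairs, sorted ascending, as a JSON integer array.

[10,64]

Site scan:
  UxaIV (GTCTTGC, off=7): no sites
  IvoIII (ATAAACA, off=0): no sites
  AzqIII GTAG/3: at [61] ⇒ [64]
  RvuV (CTTGTA, off=0): no sites

All cut coordinates (distinct, sorted): [64]

Fragment lengths:
  [0,64): 64 bp
  [64,74): 10 bp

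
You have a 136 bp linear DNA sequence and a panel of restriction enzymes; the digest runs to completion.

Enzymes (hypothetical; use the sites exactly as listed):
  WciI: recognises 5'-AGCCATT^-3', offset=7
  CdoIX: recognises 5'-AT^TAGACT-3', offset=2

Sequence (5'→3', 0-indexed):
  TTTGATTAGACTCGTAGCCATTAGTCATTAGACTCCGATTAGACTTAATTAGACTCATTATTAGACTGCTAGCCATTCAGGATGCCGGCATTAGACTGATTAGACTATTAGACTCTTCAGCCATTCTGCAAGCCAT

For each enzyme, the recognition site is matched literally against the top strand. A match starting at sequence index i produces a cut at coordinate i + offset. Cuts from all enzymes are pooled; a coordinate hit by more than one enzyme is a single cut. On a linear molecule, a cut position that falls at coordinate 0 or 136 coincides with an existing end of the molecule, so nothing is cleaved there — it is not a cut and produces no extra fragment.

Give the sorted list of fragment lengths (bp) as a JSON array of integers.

[6,6,8,9,10,11,11,12,14,16,16,17]

Per-enzyme occurrences:
  WciI (AGCCATT, off=7): starts [15, 70, 118] → cuts [22, 77, 125]
  CdoIX (ATTAGACT, off=2): starts [4, 26, 37, 47, 59, 89, 98, 106] → cuts [6, 28, 39, 49, 61, 91, 100, 108]

All cut coordinates (distinct, sorted): [6, 22, 28, 39, 49, 61, 77, 91, 100, 108, 125]

Fragment lengths:
  [0,6): 6 bp
  [6,22): 16 bp
  [22,28): 6 bp
  [28,39): 11 bp
  [39,49): 10 bp
  [49,61): 12 bp
  [61,77): 16 bp
  [77,91): 14 bp
  [91,100): 9 bp
  [100,108): 8 bp
  [108,125): 17 bp
  [125,136): 11 bp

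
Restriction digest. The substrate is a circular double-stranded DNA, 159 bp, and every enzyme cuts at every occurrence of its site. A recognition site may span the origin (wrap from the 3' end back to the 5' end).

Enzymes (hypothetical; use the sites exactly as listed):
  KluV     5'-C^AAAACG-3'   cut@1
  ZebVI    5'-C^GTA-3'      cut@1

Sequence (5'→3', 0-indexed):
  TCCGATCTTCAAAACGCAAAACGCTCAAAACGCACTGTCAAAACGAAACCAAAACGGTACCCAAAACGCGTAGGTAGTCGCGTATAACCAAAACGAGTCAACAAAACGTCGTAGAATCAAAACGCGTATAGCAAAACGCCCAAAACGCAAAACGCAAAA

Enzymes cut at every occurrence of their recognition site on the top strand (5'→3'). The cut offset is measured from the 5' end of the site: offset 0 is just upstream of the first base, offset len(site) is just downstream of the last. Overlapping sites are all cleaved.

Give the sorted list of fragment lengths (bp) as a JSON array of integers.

[7,7,7,7,7,8,8,8,9,9,11,12,12,13,13,21]

Scan for sites:
  KluV (CAAAACG, off=1): starts [9, 16, 25, 38, 49, 61, 88, 101, 117, 131, 140, 147] → cuts [10, 17, 26, 39, 50, 62, 89, 102, 118, 132, 141, 148]
  ZebVI (CGTA, off=1): starts [68, 80, 109, 124] → cuts [69, 81, 110, 125]

All cut coordinates (distinct, sorted): [10, 17, 26, 39, 50, 62, 69, 81, 89, 102, 110, 118, 125, 132, 141, 148]

Fragments:
  10→17: 7 bp
  17→26: 9 bp
  26→39: 13 bp
  39→50: 11 bp
  50→62: 12 bp
  62→69: 7 bp
  69→81: 12 bp
  81→89: 8 bp
  89→102: 13 bp
  102→110: 8 bp
  110→118: 8 bp
  118→125: 7 bp
  125→132: 7 bp
  132→141: 9 bp
  141→148: 7 bp
  148→10 (wrap): 159-148+10 = 21 bp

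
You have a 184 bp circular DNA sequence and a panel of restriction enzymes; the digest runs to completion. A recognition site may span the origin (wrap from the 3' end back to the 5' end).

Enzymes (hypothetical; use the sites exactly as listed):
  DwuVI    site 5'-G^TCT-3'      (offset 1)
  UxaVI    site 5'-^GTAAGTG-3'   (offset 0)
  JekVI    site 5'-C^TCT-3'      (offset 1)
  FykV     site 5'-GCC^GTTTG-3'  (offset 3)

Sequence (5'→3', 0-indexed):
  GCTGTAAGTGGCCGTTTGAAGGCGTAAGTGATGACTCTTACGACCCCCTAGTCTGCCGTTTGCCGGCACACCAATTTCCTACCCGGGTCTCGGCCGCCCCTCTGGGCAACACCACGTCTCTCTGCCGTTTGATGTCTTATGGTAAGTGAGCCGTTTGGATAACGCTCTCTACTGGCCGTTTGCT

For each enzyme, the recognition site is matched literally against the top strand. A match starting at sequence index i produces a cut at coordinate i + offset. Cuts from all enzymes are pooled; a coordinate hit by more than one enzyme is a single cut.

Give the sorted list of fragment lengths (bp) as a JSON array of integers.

[2,2,2,6,6,7,8,10,10,10,10,11,12,13,13,16,16,30]

Site scan:
  DwuVI (GTCT, off=1): starts [50, 86, 115, 133] → cuts [51, 87, 116, 134]
  UxaVI (GTAAGTG, off=0): starts [3, 23, 141] → cuts [3, 23, 141]
  JekVI (CTCT, off=1): starts [34, 99, 117, 119, 164, 166] → cuts [35, 100, 118, 120, 165, 167]
  FykV (GCCGTTTG, off=3): starts [10, 54, 123, 149, 174] → cuts [13, 57, 126, 152, 177]

Pooled cuts: [3, 13, 23, 35, 51, 57, 87, 100, 116, 118, 120, 126, 134, 141, 152, 165, 167, 177]

Fragments:
  3→13: 10 bp
  13→23: 10 bp
  23→35: 12 bp
  35→51: 16 bp
  51→57: 6 bp
  57→87: 30 bp
  87→100: 13 bp
  100→116: 16 bp
  116→118: 2 bp
  118→120: 2 bp
  120→126: 6 bp
  126→134: 8 bp
  134→141: 7 bp
  141→152: 11 bp
  152→165: 13 bp
  165→167: 2 bp
  167→177: 10 bp
  177→3 (wrap): 184-177+3 = 10 bp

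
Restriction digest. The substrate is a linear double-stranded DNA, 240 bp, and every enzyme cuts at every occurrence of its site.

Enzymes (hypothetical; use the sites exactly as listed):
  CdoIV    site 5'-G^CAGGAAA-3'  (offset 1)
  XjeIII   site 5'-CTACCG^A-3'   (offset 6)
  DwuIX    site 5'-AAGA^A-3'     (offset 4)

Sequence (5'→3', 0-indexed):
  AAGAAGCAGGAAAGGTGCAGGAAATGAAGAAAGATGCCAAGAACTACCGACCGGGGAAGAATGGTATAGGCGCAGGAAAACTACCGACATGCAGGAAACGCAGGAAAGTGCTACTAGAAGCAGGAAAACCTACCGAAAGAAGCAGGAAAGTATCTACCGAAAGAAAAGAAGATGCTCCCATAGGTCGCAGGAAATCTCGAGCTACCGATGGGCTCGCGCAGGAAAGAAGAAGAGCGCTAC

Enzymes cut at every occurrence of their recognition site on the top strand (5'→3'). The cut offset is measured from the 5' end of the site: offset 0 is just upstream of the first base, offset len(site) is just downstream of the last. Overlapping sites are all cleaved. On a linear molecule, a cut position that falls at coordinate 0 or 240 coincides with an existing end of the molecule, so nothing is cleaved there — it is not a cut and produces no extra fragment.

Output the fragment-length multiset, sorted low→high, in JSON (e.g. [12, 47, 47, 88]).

[2,2,3,4,5,5,5,5,7,9,9,10,11,11,11,12,12,13,14,15,17,18,20,20]

Scan for sites:
  CdoIV (GCAGGAAA, off=1): starts [5, 16, 71, 90, 99, 119, 141, 186, 217] → cuts [6, 17, 72, 91, 100, 120, 142, 187, 218]
  XjeIII (CTACCGA, off=6): starts [43, 80, 129, 153, 201] → cuts [49, 86, 135, 159, 207]
  DwuIX (AAGAA, off=4): starts [0, 26, 38, 56, 136, 160, 165, 223, 226] → cuts [4, 30, 42, 60, 140, 164, 169, 227, 230]

Pooled cuts: [4, 6, 17, 30, 42, 49, 60, 72, 86, 91, 100, 120, 135, 140, 142, 159, 164, 169, 187, 207, 218, 227, 230]

Fragment lengths:
  [0,4): 4 bp
  [4,6): 2 bp
  [6,17): 11 bp
  [17,30): 13 bp
  [30,42): 12 bp
  [42,49): 7 bp
  [49,60): 11 bp
  [60,72): 12 bp
  [72,86): 14 bp
  [86,91): 5 bp
  [91,100): 9 bp
  [100,120): 20 bp
  [120,135): 15 bp
  [135,140): 5 bp
  [140,142): 2 bp
  [142,159): 17 bp
  [159,164): 5 bp
  [164,169): 5 bp
  [169,187): 18 bp
  [187,207): 20 bp
  [207,218): 11 bp
  [218,227): 9 bp
  [227,230): 3 bp
  [230,240): 10 bp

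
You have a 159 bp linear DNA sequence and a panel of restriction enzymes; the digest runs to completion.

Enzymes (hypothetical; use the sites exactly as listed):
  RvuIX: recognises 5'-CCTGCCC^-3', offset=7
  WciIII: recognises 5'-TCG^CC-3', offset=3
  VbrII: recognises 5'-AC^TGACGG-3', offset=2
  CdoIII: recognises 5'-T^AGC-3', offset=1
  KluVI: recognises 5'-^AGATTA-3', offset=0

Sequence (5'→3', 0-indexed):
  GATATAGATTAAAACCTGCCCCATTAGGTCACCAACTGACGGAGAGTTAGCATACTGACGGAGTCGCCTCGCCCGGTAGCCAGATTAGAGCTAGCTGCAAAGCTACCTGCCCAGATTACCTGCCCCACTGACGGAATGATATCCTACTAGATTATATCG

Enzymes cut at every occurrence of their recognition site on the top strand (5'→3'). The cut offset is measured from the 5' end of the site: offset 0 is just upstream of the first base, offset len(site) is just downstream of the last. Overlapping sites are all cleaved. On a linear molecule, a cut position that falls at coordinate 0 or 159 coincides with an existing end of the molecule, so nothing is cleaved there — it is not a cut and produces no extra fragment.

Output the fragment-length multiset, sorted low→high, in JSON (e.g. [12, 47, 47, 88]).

[3,4,5,5,6,7,11,11,11,12,13,15,16,20,20]

Site scan:
  RvuIX (CCTGCCC, off=7): starts [14, 105, 118] → cuts [21, 112, 125]
  WciIII (TCGCC, off=3): starts [63, 68] → cuts [66, 71]
  VbrII (ACTGACGG, off=2): starts [34, 53, 126] → cuts [36, 55, 128]
  CdoIII (TAGC, off=1): starts [47, 76, 91] → cuts [48, 77, 92]
  KluVI (AGATTA, off=0): starts [5, 81, 112, 148] → cuts [5, 81, 112, 148]

All cut coordinates (distinct, sorted): [5, 21, 36, 48, 55, 66, 71, 77, 81, 92, 112, 125, 128, 148]

Fragments:
  [0,5): 5 bp
  [5,21): 16 bp
  [21,36): 15 bp
  [36,48): 12 bp
  [48,55): 7 bp
  [55,66): 11 bp
  [66,71): 5 bp
  [71,77): 6 bp
  [77,81): 4 bp
  [81,92): 11 bp
  [92,112): 20 bp
  [112,125): 13 bp
  [125,128): 3 bp
  [128,148): 20 bp
  [148,159): 11 bp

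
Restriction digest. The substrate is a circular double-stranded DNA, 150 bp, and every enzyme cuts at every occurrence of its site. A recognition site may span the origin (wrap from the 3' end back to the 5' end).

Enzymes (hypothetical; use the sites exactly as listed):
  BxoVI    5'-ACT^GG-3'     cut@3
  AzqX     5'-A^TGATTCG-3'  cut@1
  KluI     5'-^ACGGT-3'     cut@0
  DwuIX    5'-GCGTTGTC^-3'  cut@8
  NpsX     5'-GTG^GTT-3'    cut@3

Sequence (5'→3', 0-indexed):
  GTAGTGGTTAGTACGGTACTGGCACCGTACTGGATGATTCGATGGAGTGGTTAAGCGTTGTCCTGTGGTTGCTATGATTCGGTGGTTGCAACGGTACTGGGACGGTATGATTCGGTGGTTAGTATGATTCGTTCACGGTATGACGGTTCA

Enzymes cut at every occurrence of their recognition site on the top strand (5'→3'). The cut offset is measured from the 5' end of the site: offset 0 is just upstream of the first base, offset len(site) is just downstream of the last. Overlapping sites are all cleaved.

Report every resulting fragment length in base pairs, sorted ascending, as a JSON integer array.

[3,3,5,6,6,6,7,7,8,8,8,10,10,10,11,13,14,15]

Scan for sites:
  BxoVI ACTGG/3: at [17, 28, 95] ⇒ [20, 31, 98]
  AzqX ATGATTCG/1: at [33, 73, 106, 123] ⇒ [34, 74, 107, 124]
  KluI ACGGT/0: at [12, 90, 101, 134, 142] ⇒ [12, 90, 101, 134, 142]
  DwuIX GCGTTGTC/8: at [54] ⇒ [62]
  NpsX GTGGTT/3: at [3, 46, 64, 81, 114] ⇒ [6, 49, 67, 84, 117]

Pooled cuts: [6, 12, 20, 31, 34, 49, 62, 67, 74, 84, 90, 98, 101, 107, 117, 124, 134, 142]

Fragments:
  6→12: 6 bp
  12→20: 8 bp
  20→31: 11 bp
  31→34: 3 bp
  34→49: 15 bp
  49→62: 13 bp
  62→67: 5 bp
  67→74: 7 bp
  74→84: 10 bp
  84→90: 6 bp
  90→98: 8 bp
  98→101: 3 bp
  101→107: 6 bp
  107→117: 10 bp
  117→124: 7 bp
  124→134: 10 bp
  134→142: 8 bp
  142→6 (wrap): 150-142+6 = 14 bp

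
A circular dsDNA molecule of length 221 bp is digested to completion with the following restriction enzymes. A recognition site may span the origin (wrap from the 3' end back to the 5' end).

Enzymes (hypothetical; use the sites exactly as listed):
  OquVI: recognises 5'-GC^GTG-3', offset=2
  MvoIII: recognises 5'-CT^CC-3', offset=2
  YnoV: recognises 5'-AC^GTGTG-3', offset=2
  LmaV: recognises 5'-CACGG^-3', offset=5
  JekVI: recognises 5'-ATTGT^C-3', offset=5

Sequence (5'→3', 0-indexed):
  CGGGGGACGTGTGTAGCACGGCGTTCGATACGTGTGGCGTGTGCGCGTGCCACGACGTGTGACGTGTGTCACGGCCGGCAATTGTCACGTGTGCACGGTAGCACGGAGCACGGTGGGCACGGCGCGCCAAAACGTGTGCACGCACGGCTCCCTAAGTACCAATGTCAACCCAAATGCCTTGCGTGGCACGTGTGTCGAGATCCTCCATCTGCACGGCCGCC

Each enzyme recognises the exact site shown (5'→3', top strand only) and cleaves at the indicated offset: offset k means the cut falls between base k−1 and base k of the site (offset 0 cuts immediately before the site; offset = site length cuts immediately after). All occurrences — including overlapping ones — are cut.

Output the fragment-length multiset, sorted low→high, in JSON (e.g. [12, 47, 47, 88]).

[2,3,7,7,7,7,8,8,9,10,10,10,11,11,11,12,13,13,14,15,33]

Site scan:
  OquVI (GCGTG, off=2): starts [36, 44, 180] → cuts [38, 46, 182]
  MvoIII (CTCC, off=2): starts [147, 202] → cuts [149, 204]
  YnoV (ACGTGTG, off=2): starts [6, 29, 54, 61, 86, 131, 187] → cuts [8, 31, 56, 63, 88, 133, 189]
  LmaV (CACGG, off=5): starts [16, 69, 93, 101, 108, 117, 142, 211] → cuts [21, 74, 98, 106, 113, 122, 147, 216]
  JekVI (ATTGTC, off=5): starts [80] → cuts [85]

Pooled cuts: [8, 21, 31, 38, 46, 56, 63, 74, 85, 88, 98, 106, 113, 122, 133, 147, 149, 182, 189, 204, 216]

Fragments:
  8→21: 13 bp
  21→31: 10 bp
  31→38: 7 bp
  38→46: 8 bp
  46→56: 10 bp
  56→63: 7 bp
  63→74: 11 bp
  74→85: 11 bp
  85→88: 3 bp
  88→98: 10 bp
  98→106: 8 bp
  106→113: 7 bp
  113→122: 9 bp
  122→133: 11 bp
  133→147: 14 bp
  147→149: 2 bp
  149→182: 33 bp
  182→189: 7 bp
  189→204: 15 bp
  204→216: 12 bp
  216→8 (wrap): 221-216+8 = 13 bp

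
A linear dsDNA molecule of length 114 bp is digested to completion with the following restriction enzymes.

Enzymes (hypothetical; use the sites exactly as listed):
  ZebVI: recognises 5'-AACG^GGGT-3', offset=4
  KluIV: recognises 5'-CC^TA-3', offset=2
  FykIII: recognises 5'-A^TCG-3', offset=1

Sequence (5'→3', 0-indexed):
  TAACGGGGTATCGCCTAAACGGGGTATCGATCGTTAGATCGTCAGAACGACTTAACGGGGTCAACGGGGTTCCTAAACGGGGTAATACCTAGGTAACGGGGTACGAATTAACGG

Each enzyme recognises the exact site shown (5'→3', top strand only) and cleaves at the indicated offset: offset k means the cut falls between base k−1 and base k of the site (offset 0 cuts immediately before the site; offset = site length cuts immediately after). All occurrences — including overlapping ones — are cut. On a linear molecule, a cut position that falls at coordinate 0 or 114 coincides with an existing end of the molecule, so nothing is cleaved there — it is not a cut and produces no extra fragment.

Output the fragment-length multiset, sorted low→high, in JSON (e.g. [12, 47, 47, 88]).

Scan for sites:
  ZebVI AACGGGGT/4: at [1, 17, 53, 62, 75, 94] ⇒ [5, 21, 57, 66, 79, 98]
  KluIV CCTA/2: at [13, 71, 87] ⇒ [15, 73, 89]
  FykIII ATCG/1: at [9, 25, 29, 37] ⇒ [10, 26, 30, 38]

Pooled cuts: [5, 10, 15, 21, 26, 30, 38, 57, 66, 73, 79, 89, 98]

Fragments:
  [0,5): 5 bp
  [5,10): 5 bp
  [10,15): 5 bp
  [15,21): 6 bp
  [21,26): 5 bp
  [26,30): 4 bp
  [30,38): 8 bp
  [38,57): 19 bp
  [57,66): 9 bp
  [66,73): 7 bp
  [73,79): 6 bp
  [79,89): 10 bp
  [89,98): 9 bp
  [98,114): 16 bp

[4,5,5,5,5,6,6,7,8,9,9,10,16,19]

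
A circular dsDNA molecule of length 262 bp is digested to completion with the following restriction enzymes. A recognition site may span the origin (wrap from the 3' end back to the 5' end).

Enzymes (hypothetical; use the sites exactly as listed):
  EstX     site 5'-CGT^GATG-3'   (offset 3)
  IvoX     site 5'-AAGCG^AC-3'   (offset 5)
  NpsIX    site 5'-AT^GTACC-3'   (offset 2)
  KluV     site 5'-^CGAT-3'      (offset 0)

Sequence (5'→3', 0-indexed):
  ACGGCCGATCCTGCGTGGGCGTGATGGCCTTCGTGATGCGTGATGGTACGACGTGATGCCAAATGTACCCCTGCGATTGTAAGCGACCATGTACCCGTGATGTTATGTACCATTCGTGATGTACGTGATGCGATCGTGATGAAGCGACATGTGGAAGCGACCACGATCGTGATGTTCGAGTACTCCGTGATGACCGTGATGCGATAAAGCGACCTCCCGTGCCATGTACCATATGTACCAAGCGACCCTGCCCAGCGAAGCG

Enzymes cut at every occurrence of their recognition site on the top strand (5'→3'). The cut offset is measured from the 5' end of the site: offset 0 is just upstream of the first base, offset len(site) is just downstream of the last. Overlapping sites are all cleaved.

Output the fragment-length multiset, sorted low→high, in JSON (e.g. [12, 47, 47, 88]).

[4,4,4,5,5,7,7,7,8,8,9,9,9,9,9,10,10,10,11,12,12,13,13,14,17,18,18]

Site scan:
  EstX (CGTGATG, off=3): starts [19, 31, 38, 51, 95, 114, 123, 134, 167, 185, 194] → cuts [22, 34, 41, 54, 98, 117, 126, 137, 170, 188, 197]
  IvoX (AAGCGAC, off=5): starts [80, 141, 154, 206, 239, 257] → cuts [0, 85, 146, 159, 211, 244]
  NpsIX (ATGTACC, off=2): starts [62, 88, 104, 223, 232] → cuts [64, 90, 106, 225, 234]
  KluV (CGAT, off=0): starts [5, 73, 130, 163, 201] → cuts [5, 73, 130, 163, 201]

Pooled cuts: [0, 5, 22, 34, 41, 54, 64, 73, 85, 90, 98, 106, 117, 126, 130, 137, 146, 159, 163, 170, 188, 197, 201, 211, 225, 234, 244]

Fragments:
  0→5: 5 bp
  5→22: 17 bp
  22→34: 12 bp
  34→41: 7 bp
  41→54: 13 bp
  54→64: 10 bp
  64→73: 9 bp
  73→85: 12 bp
  85→90: 5 bp
  90→98: 8 bp
  98→106: 8 bp
  106→117: 11 bp
  117→126: 9 bp
  126→130: 4 bp
  130→137: 7 bp
  137→146: 9 bp
  146→159: 13 bp
  159→163: 4 bp
  163→170: 7 bp
  170→188: 18 bp
  188→197: 9 bp
  197→201: 4 bp
  201→211: 10 bp
  211→225: 14 bp
  225→234: 9 bp
  234→244: 10 bp
  244→0 (wrap): 262-244+0 = 18 bp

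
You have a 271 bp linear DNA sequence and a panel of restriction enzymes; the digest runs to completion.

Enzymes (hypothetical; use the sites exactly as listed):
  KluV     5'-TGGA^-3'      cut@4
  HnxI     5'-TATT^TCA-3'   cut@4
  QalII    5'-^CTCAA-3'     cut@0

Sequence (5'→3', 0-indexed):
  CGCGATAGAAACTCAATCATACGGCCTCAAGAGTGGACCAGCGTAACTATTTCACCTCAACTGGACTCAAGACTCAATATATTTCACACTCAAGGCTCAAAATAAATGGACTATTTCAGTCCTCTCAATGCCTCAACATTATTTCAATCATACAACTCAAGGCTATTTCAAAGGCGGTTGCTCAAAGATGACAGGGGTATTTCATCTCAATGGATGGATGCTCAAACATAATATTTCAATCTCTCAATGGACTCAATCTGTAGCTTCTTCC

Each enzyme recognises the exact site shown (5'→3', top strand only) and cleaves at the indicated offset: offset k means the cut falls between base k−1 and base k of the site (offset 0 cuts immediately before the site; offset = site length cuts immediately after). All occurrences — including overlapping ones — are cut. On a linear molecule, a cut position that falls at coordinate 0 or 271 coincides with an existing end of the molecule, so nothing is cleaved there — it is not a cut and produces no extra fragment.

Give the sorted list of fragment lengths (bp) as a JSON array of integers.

Site scan:
  KluV TGGA/4: at [33, 61, 106, 210, 214, 247] ⇒ [37, 65, 110, 214, 218, 251]
  HnxI TATTTCA/4: at [47, 79, 111, 139, 163, 197, 231] ⇒ [51, 83, 115, 143, 167, 201, 235]
  QalII CTCAA/0: at [11, 25, 55, 65, 72, 88, 95, 123, 131, 155, 180, 205, 220, 242, 251] ⇒ [11, 25, 55, 65, 72, 88, 95, 123, 131, 155, 180, 205, 220, 242, 251]

All cut coordinates (distinct, sorted): [11, 25, 37, 51, 55, 65, 72, 83, 88, 95, 110, 115, 123, 131, 143, 155, 167, 180, 201, 205, 214, 218, 220, 235, 242, 251]

Fragments:
  [0,11): 11 bp
  [11,25): 14 bp
  [25,37): 12 bp
  [37,51): 14 bp
  [51,55): 4 bp
  [55,65): 10 bp
  [65,72): 7 bp
  [72,83): 11 bp
  [83,88): 5 bp
  [88,95): 7 bp
  [95,110): 15 bp
  [110,115): 5 bp
  [115,123): 8 bp
  [123,131): 8 bp
  [131,143): 12 bp
  [143,155): 12 bp
  [155,167): 12 bp
  [167,180): 13 bp
  [180,201): 21 bp
  [201,205): 4 bp
  [205,214): 9 bp
  [214,218): 4 bp
  [218,220): 2 bp
  [220,235): 15 bp
  [235,242): 7 bp
  [242,251): 9 bp
  [251,271): 20 bp

[2,4,4,4,5,5,7,7,7,8,8,9,9,10,11,11,12,12,12,12,13,14,14,15,15,20,21]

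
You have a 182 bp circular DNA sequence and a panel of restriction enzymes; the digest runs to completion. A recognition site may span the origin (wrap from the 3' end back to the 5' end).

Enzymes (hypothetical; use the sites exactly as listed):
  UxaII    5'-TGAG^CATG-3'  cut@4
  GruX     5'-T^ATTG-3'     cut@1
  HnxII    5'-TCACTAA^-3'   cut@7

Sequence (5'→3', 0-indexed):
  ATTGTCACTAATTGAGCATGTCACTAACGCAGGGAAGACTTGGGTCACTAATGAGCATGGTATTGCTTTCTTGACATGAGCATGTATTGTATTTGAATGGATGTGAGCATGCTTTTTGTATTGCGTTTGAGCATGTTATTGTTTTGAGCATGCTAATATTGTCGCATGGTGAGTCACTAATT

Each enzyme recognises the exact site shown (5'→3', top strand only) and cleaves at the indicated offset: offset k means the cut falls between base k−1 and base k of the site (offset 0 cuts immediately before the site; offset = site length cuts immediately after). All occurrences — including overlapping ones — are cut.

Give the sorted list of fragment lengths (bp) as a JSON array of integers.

Scan for sites:
  UxaII TGAGCATG/4: at [12, 51, 76, 103, 127, 144] ⇒ [16, 55, 80, 107, 131, 148]
  GruX TATTG/1: at [60, 84, 118, 136, 156, 181] ⇒ [0, 61, 85, 119, 137, 157]
  HnxII TCACTAA/7: at [4, 20, 44, 173] ⇒ [11, 27, 51, 180]

Pooled cuts: [0, 11, 16, 27, 51, 55, 61, 80, 85, 107, 119, 131, 137, 148, 157, 180]

Fragments:
  0→11: 11 bp
  11→16: 5 bp
  16→27: 11 bp
  27→51: 24 bp
  51→55: 4 bp
  55→61: 6 bp
  61→80: 19 bp
  80→85: 5 bp
  85→107: 22 bp
  107→119: 12 bp
  119→131: 12 bp
  131→137: 6 bp
  137→148: 11 bp
  148→157: 9 bp
  157→180: 23 bp
  180→0 (wrap): 182-180+0 = 2 bp

[2,4,5,5,6,6,9,11,11,11,12,12,19,22,23,24]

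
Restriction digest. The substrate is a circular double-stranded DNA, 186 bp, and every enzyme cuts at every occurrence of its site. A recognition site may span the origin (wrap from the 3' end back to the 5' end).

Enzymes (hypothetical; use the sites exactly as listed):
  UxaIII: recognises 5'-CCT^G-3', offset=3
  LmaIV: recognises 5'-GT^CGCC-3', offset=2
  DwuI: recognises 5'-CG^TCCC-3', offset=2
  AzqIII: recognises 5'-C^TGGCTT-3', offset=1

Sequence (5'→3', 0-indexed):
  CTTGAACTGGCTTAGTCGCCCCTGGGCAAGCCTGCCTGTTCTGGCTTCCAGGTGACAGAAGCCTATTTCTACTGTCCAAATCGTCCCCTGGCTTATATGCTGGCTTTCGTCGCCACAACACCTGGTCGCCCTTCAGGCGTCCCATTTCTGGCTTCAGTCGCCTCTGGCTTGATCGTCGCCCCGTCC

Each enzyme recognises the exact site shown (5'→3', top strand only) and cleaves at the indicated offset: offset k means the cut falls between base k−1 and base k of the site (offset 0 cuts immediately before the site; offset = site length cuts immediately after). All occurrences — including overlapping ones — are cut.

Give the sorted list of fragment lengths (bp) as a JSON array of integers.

[1,3,4,4,5,6,7,7,9,9,10,10,10,10,11,12,13,13,42]

Per-enzyme occurrences:
  UxaIII CCTG/3: at [20, 30, 34, 86, 120] ⇒ [23, 33, 37, 89, 123]
  LmaIV GTCGCC/2: at [14, 108, 124, 156, 174] ⇒ [16, 110, 126, 158, 176]
  DwuI CGTCCC/2: at [81, 137, 181] ⇒ [83, 139, 183]
  AzqIII CTGGCTT/1: at [6, 40, 87, 99, 147, 163] ⇒ [7, 41, 88, 100, 148, 164]

All cut coordinates (distinct, sorted): [7, 16, 23, 33, 37, 41, 83, 88, 89, 100, 110, 123, 126, 139, 148, 158, 164, 176, 183]

Fragments:
  7→16: 9 bp
  16→23: 7 bp
  23→33: 10 bp
  33→37: 4 bp
  37→41: 4 bp
  41→83: 42 bp
  83→88: 5 bp
  88→89: 1 bp
  89→100: 11 bp
  100→110: 10 bp
  110→123: 13 bp
  123→126: 3 bp
  126→139: 13 bp
  139→148: 9 bp
  148→158: 10 bp
  158→164: 6 bp
  164→176: 12 bp
  176→183: 7 bp
  183→7 (wrap): 186-183+7 = 10 bp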